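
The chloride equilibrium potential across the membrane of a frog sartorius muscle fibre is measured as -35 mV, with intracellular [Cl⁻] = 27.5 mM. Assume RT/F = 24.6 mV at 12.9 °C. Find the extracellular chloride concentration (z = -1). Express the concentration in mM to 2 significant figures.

Nernst: E = (24.6/-1) · ln([out]/[in]), so ln([out]/[in]) = -35.0 × -1 / 24.6 = 1.4228.
[out]/[in] = e^(1.4228) = 4.149.
[out] = 4.149 × 27.5 = 114.1 mM.

110 mM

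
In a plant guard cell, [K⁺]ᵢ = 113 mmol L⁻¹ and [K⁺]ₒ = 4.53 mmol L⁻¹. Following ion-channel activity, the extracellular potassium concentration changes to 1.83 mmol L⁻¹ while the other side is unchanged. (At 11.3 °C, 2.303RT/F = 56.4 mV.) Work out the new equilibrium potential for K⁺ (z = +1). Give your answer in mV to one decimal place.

-101.0 mV

After the shift: [K⁺]_out = 1.83, [K⁺]_in = 113 mmol L⁻¹.
E_new = (56.4/1)·log₁₀(1.83/113) = 56.40 · (-1.7906) = -100.99 mV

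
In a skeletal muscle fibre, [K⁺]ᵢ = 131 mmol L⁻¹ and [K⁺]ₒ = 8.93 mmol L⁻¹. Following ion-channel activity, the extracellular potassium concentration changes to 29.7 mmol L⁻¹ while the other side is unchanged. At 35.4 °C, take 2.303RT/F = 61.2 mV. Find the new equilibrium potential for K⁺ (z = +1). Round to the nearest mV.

-39 mV

After the shift: [K⁺]_out = 29.7, [K⁺]_in = 131 mmol L⁻¹.
E_new = (61.2/1)·log₁₀(29.7/131) = 61.20 · (-0.6445) = -39.44 mV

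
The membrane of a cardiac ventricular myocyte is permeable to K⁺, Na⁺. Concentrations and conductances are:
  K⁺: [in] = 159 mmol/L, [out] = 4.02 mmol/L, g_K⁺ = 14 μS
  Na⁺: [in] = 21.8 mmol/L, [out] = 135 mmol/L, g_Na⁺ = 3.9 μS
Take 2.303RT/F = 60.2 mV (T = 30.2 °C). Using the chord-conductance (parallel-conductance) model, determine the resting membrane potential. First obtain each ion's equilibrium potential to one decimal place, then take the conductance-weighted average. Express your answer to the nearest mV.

E_K⁺ = (60.2/1)·log₁₀(4.02/159) = -96.1 mV
E_Na⁺ = (60.2/1)·log₁₀(135/21.8) = 47.7 mV
Vm = (Σ gᵢEᵢ)/(Σ gᵢ) = (14·-96.1 + 3.9·47.7) / (14 + 3.9)
= -1159.37 / 17.9 = -64.77 mV

-65 mV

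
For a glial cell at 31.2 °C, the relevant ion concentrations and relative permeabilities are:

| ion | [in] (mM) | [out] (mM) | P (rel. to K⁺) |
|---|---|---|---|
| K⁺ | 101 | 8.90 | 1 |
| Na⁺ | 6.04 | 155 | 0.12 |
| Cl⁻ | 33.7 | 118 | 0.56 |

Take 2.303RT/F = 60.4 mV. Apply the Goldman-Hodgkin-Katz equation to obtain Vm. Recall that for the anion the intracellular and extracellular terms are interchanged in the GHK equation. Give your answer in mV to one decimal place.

-33.7 mV

Vm = 60.4 · log₁₀[(Σ P·[cation]ₒ + Σ P·[anion]ᵢ) / (Σ P·[cation]ᵢ + Σ P·[anion]ₒ)]
Numerator = 1×8.90 + 0.12×155 + 0.56×33.7 = 46.37
Denominator = 1×101 + 0.12×6.04 + 0.56×118 = 167.8
Vm = 60.4 · log₁₀(0.27634) = 60.4 × (-0.5585) = -33.74 mV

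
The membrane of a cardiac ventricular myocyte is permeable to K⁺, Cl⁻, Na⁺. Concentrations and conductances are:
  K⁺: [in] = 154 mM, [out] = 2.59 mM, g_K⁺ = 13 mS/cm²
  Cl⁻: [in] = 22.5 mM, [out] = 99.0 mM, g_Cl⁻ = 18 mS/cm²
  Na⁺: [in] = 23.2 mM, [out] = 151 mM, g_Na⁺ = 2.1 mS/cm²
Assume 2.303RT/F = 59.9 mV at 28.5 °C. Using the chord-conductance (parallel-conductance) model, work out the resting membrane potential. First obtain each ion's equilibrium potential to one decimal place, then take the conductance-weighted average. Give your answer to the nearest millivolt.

E_K⁺ = (59.9/1)·log₁₀(2.59/154) = -106.3 mV
E_Cl⁻ = (59.9/-1)·log₁₀(99.0/22.5) = -38.5 mV
E_Na⁺ = (59.9/1)·log₁₀(151/23.2) = 48.7 mV
Vm = (Σ gᵢEᵢ)/(Σ gᵢ) = (13·-106.3 + 18·-38.5 + 2.1·48.7) / (13 + 18 + 2.1)
= -1972.63 / 33.1 = -59.60 mV

-60 mV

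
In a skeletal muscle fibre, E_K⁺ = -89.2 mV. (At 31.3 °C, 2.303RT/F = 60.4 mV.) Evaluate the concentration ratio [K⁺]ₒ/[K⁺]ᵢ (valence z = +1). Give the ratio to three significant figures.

log₁₀([out]/[in]) = E·z/(60.4) = -89.2 × 1 / 60.4 = -1.4768
[out]/[in] = 10^(-1.4768) = 0.03336

0.0334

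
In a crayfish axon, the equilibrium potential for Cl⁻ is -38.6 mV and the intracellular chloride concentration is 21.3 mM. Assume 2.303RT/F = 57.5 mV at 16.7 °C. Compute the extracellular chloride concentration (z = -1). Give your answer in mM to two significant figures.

100 mM

Nernst: E = (57.5/-1) · log₁₀([out]/[in]), so log₁₀([out]/[in]) = -38.6 × -1 / 57.5 = 0.6713.
[out]/[in] = 10^(0.6713) = 4.691.
[out] = 4.691 × 21.3 = 99.93 mM.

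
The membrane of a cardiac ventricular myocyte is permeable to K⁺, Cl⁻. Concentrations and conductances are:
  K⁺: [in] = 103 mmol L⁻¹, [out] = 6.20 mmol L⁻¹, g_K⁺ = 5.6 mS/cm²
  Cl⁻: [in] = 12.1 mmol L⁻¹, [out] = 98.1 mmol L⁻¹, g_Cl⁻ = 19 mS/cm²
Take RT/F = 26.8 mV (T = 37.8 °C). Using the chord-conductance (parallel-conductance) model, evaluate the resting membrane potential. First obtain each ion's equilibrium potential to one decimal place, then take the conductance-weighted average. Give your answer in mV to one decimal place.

E_K⁺ = (26.8/1)·ln(6.20/103) = -75.3 mV
E_Cl⁻ = (26.8/-1)·ln(98.1/12.1) = -56.1 mV
Vm = (Σ gᵢEᵢ)/(Σ gᵢ) = (5.6·-75.3 + 19·-56.1) / (5.6 + 19)
= -1487.58 / 24.6 = -60.47 mV

-60.5 mV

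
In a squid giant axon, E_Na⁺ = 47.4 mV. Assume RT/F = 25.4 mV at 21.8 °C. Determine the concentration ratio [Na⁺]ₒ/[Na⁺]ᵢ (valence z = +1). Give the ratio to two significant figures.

6.5

ln([out]/[in]) = E·z/(25.4) = 47.4 × 1 / 25.4 = 1.8661
[out]/[in] = e^(1.8661) = 6.463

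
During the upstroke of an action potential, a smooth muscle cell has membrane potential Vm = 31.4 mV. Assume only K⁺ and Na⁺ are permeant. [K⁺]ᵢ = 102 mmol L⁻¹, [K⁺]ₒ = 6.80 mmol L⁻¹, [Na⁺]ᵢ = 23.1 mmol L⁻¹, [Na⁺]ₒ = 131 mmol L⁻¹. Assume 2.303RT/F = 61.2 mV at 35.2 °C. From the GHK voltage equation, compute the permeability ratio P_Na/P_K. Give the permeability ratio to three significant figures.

5.84

Let α = P_Na/P_K. GHK: Vm = 61.2·log₁₀[(Kₒ + α·Naₒ)/(Kᵢ + α·Naᵢ)].
10^(Vm/61.2) = 10^(31.4/61.2) = 3.2589
So 3.2589·(Kᵢ + α·Naᵢ) = Kₒ + α·Naₒ → α = (3.2589·102.0 − 6.8) / (131.0 − 3.2589·23.1)
α = (332.4 − 6.8) / (131.0 − 75.28) = 325.6/55.72 = 5.844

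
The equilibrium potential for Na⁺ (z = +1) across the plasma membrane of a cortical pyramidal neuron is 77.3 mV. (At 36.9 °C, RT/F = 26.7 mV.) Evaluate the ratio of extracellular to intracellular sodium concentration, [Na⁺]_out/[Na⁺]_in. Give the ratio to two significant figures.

18

ln([out]/[in]) = E·z/(26.7) = 77.3 × 1 / 26.7 = 2.8951
[out]/[in] = e^(2.8951) = 18.09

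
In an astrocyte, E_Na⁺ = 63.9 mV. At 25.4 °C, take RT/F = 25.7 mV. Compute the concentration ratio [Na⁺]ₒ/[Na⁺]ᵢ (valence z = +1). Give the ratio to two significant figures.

12

ln([out]/[in]) = E·z/(25.7) = 63.9 × 1 / 25.7 = 2.4864
[out]/[in] = e^(2.4864) = 12.02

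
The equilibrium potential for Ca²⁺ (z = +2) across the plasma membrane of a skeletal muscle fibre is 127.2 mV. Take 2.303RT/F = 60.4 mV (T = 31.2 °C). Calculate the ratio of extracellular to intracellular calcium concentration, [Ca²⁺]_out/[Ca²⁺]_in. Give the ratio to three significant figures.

log₁₀([out]/[in]) = E·z/(60.4) = 127.2 × 2 / 60.4 = 4.2119
[out]/[in] = 10^(4.2119) = 1.629e+04

16300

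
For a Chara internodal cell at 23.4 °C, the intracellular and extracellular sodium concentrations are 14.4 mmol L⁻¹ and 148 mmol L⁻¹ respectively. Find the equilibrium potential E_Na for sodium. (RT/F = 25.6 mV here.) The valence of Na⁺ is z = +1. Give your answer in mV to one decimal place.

E = (25.6/z) · ln([Na⁺]_out/[Na⁺]_in) with z = +1.
= (25.6/1) · ln(148/14.4) = 25.60 · ln(10.28)
= 25.60 · (2.3300) = 59.65 mV

59.6 mV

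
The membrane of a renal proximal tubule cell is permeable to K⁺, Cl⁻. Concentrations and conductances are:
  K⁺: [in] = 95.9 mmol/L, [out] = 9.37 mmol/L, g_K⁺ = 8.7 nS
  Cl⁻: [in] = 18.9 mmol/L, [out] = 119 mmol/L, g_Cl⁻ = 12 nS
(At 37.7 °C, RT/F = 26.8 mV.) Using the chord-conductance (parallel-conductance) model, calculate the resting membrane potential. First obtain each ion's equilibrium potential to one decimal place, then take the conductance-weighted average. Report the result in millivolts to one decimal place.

E_K⁺ = (26.8/1)·ln(9.37/95.9) = -62.3 mV
E_Cl⁻ = (26.8/-1)·ln(119/18.9) = -49.3 mV
Vm = (Σ gᵢEᵢ)/(Σ gᵢ) = (8.7·-62.3 + 12·-49.3) / (8.7 + 12)
= -1133.61 / 20.7 = -54.76 mV

-54.8 mV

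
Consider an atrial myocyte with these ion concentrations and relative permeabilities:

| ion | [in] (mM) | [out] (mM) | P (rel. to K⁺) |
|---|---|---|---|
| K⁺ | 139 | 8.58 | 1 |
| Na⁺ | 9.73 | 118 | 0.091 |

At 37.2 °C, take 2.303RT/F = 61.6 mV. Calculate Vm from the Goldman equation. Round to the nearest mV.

Vm = 61.6 · log₁₀[(Σ P·[cation]ₒ + Σ P·[anion]ᵢ) / (Σ P·[cation]ᵢ + Σ P·[anion]ₒ)]
Numerator = 1×8.58 + 0.091×118 = 19.32
Denominator = 1×139 + 0.091×9.73 = 139.9
Vm = 61.6 · log₁₀(0.1381) = 61.6 × (-0.8598) = -52.96 mV

-53 mV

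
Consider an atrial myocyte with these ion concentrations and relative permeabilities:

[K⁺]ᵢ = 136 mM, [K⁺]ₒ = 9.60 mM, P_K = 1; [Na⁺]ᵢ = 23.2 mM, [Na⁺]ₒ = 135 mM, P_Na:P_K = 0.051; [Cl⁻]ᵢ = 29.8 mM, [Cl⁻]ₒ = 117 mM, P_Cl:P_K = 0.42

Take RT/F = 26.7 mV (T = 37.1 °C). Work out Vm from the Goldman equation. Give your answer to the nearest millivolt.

-50 mV

Vm = 26.7 · ln[(Σ P·[cation]ₒ + Σ P·[anion]ᵢ) / (Σ P·[cation]ᵢ + Σ P·[anion]ₒ)]
Numerator = 1×9.60 + 0.051×135 + 0.42×29.8 = 29
Denominator = 1×136 + 0.051×23.2 + 0.42×117 = 186.3
Vm = 26.7 · ln(0.15565) = 26.7 × (-1.8602) = -49.67 mV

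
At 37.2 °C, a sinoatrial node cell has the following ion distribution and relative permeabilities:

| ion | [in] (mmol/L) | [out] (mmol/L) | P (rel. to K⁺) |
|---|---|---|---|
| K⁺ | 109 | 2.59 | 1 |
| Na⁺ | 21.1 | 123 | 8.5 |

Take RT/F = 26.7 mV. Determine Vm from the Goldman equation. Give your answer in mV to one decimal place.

34.5 mV

Vm = 26.7 · ln[(Σ P·[cation]ₒ + Σ P·[anion]ᵢ) / (Σ P·[cation]ᵢ + Σ P·[anion]ₒ)]
Numerator = 1×2.59 + 8.5×123 = 1048
Denominator = 1×109 + 8.5×21.1 = 288.4
Vm = 26.7 · ln(3.6348) = 26.7 × (1.2905) = 34.46 mV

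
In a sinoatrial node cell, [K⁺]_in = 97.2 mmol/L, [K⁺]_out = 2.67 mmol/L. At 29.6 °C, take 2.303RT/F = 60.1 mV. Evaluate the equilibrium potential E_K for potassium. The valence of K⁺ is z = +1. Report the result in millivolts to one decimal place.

E = (60.1/z) · log₁₀([K⁺]_out/[K⁺]_in) with z = +1.
= (60.1/1) · log₁₀(2.67/97.2) = 60.10 · log₁₀(0.02747)
= 60.10 · (-1.5612) = -93.83 mV

-93.8 mV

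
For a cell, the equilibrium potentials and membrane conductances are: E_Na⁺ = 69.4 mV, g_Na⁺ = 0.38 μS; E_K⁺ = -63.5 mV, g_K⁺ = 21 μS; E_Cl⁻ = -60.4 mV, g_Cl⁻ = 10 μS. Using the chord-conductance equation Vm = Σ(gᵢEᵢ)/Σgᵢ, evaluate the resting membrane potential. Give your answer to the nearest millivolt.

Σ gᵢEᵢ = 0.38·(69.4) + 21·(-63.5) + 10·(-60.4) = -1911.13
Σ gᵢ = 0.38 + 21 + 10 = 31.38
Vm = -1911.13 / 31.38 = -60.90 mV

-61 mV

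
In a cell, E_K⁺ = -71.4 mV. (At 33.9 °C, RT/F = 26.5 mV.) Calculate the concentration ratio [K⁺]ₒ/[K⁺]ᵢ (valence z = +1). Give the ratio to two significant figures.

0.068

ln([out]/[in]) = E·z/(26.5) = -71.4 × 1 / 26.5 = -2.6943
[out]/[in] = e^(-2.6943) = 0.06759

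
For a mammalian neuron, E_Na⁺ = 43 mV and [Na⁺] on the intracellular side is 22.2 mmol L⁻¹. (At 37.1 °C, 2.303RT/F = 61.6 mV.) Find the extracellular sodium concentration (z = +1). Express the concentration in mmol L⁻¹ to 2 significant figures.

Nernst: E = (61.6/1) · log₁₀([out]/[in]), so log₁₀([out]/[in]) = 43.0 × 1 / 61.6 = 0.6981.
[out]/[in] = 10^(0.6981) = 4.989.
[out] = 4.989 × 22.2 = 110.8 mmol L⁻¹.

110 mmol L⁻¹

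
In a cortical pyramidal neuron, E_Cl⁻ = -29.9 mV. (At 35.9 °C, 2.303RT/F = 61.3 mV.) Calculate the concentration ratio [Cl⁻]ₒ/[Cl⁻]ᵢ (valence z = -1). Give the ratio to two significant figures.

3.1

log₁₀([out]/[in]) = E·z/(61.3) = -29.9 × -1 / 61.3 = 0.4878
[out]/[in] = 10^(0.4878) = 3.074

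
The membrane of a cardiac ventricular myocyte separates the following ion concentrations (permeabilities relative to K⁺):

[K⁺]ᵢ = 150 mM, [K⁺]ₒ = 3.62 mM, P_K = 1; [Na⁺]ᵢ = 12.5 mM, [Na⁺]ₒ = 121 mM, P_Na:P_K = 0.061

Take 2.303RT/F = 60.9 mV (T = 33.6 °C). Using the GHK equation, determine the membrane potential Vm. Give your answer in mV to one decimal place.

Vm = 60.9 · log₁₀[(Σ P·[cation]ₒ + Σ P·[anion]ᵢ) / (Σ P·[cation]ᵢ + Σ P·[anion]ₒ)]
Numerator = 1×3.62 + 0.061×121 = 11
Denominator = 1×150 + 0.061×12.5 = 150.8
Vm = 60.9 · log₁₀(0.072969) = 60.9 × (-1.1369) = -69.23 mV

-69.2 mV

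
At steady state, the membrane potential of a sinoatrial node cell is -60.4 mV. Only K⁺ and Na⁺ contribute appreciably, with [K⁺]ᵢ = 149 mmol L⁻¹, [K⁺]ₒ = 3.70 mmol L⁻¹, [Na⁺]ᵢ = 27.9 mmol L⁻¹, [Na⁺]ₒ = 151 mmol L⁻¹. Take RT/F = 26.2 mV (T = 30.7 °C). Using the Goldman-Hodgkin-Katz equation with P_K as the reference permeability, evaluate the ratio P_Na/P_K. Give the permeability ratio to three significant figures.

0.0753

Let α = P_Na/P_K. GHK: Vm = 26.2·ln[(Kₒ + α·Naₒ)/(Kᵢ + α·Naᵢ)].
e^(Vm/26.2) = e^(-60.4/26.2) = 0.099725
So 0.099725·(Kᵢ + α·Naᵢ) = Kₒ + α·Naₒ → α = (0.099725·149.0 − 3.7) / (151.0 − 0.099725·27.9)
α = (14.86 − 3.7) / (151.0 − 2.782) = 11.16/148.2 = 0.07529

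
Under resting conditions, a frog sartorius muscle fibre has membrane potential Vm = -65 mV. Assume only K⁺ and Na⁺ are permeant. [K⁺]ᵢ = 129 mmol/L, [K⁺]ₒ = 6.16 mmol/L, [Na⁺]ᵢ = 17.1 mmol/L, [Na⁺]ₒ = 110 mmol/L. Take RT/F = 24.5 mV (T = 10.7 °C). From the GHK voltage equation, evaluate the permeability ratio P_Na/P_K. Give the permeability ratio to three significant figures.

Let α = P_Na/P_K. GHK: Vm = 24.5·ln[(Kₒ + α·Naₒ)/(Kᵢ + α·Naᵢ)].
e^(Vm/24.5) = e^(-65.0/24.5) = 0.070435
So 0.070435·(Kᵢ + α·Naᵢ) = Kₒ + α·Naₒ → α = (0.070435·129.0 − 6.16) / (110.0 − 0.070435·17.1)
α = (9.086 − 6.16) / (110.0 − 1.204) = 2.926/108.8 = 0.0269

0.0269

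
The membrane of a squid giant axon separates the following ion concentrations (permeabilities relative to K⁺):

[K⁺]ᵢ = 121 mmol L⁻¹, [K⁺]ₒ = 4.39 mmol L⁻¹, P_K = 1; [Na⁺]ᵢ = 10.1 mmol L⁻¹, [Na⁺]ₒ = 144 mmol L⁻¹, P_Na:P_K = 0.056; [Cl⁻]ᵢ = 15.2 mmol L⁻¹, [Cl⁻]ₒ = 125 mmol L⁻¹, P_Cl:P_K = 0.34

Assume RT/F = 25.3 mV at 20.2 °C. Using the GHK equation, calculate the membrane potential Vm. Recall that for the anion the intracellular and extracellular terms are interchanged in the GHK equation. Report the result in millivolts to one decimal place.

-56.4 mV

Vm = 25.3 · ln[(Σ P·[cation]ₒ + Σ P·[anion]ᵢ) / (Σ P·[cation]ᵢ + Σ P·[anion]ₒ)]
Numerator = 1×4.39 + 0.056×144 + 0.34×15.2 = 17.62
Denominator = 1×121 + 0.056×10.1 + 0.34×125 = 164.1
Vm = 25.3 · ln(0.10741) = 25.3 × (-2.2311) = -56.45 mV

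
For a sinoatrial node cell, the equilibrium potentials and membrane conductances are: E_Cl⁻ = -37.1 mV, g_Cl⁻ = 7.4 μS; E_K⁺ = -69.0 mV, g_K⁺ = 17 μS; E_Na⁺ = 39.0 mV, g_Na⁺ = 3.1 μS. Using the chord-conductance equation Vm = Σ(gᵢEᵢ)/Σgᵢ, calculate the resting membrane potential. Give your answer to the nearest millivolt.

-48 mV

Σ gᵢEᵢ = 7.4·(-37.1) + 17·(-69.0) + 3.1·(39.0) = -1326.64
Σ gᵢ = 7.4 + 17 + 3.1 = 27.5
Vm = -1326.64 / 27.5 = -48.24 mV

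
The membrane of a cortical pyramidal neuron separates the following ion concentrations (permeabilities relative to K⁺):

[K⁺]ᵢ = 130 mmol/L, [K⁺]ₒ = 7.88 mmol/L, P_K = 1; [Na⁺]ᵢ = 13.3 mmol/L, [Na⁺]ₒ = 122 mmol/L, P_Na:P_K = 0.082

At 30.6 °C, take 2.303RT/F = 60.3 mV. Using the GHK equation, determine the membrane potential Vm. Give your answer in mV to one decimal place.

-52.2 mV

Vm = 60.3 · log₁₀[(Σ P·[cation]ₒ + Σ P·[anion]ᵢ) / (Σ P·[cation]ᵢ + Σ P·[anion]ₒ)]
Numerator = 1×7.88 + 0.082×122 = 17.88
Denominator = 1×130 + 0.082×13.3 = 131.1
Vm = 60.3 · log₁₀(0.13642) = 60.3 × (-0.8651) = -52.17 mV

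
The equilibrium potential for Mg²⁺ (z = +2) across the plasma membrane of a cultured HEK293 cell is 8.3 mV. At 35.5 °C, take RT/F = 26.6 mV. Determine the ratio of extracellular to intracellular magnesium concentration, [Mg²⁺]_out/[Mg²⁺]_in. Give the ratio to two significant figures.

1.9

ln([out]/[in]) = E·z/(26.6) = 8.3 × 2 / 26.6 = 0.6241
[out]/[in] = e^(0.6241) = 1.866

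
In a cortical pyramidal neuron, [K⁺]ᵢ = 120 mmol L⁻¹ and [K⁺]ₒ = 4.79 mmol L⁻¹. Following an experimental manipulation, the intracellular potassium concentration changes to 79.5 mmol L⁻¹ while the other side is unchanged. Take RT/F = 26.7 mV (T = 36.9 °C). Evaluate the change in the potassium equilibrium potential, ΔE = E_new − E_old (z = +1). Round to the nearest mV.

E_old = (26.7/1)·ln(4.79/120) = -86.00 mV
E_new = (26.7/1)·ln(4.79/79.5) = -75.01 mV
ΔE = -75.01 − (-86.00) = 10.99 mV

11 mV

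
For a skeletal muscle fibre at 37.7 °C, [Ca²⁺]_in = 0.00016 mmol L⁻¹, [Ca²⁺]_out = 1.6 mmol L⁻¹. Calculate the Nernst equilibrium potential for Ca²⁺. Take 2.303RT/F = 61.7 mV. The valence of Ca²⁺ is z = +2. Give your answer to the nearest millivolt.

123 mV

E = (61.7/z) · log₁₀([Ca²⁺]_out/[Ca²⁺]_in) with z = +2.
= (61.7/2) · log₁₀(1.6/0.00016) = 30.85 · log₁₀(1e+04)
= 30.85 · (4.0000) = 123.40 mV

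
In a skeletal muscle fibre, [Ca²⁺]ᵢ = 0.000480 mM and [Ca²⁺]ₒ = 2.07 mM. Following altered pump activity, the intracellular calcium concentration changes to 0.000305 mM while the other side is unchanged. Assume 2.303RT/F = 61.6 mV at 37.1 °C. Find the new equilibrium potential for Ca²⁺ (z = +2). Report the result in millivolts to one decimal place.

After the shift: [Ca²⁺]_out = 2.07, [Ca²⁺]_in = 0.000305 mM.
E_new = (61.6/2)·log₁₀(2.07/0.000305) = 30.80 · (3.8317) = 118.02 mV

118.0 mV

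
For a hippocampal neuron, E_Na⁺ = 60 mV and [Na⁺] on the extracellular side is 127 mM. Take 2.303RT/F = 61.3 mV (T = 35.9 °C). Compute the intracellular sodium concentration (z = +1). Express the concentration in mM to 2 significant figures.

13 mM

Nernst: E = (61.3/1) · log₁₀([out]/[in]), so log₁₀([out]/[in]) = 60.0 × 1 / 61.3 = 0.9788.
[out]/[in] = 10^(0.9788) = 9.523.
[in] = 127 / 9.523 = 13.34 mM.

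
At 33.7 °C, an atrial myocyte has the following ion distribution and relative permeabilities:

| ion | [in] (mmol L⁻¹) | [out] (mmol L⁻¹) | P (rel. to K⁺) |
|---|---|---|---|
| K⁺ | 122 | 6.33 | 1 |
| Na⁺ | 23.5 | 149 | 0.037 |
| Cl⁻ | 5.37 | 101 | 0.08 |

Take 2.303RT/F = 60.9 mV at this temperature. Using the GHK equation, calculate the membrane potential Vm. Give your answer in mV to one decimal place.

-62.6 mV

Vm = 60.9 · log₁₀[(Σ P·[cation]ₒ + Σ P·[anion]ᵢ) / (Σ P·[cation]ᵢ + Σ P·[anion]ₒ)]
Numerator = 1×6.33 + 0.037×149 + 0.08×5.37 = 12.27
Denominator = 1×122 + 0.037×23.5 + 0.08×101 = 130.9
Vm = 60.9 · log₁₀(0.09372) = 60.9 × (-1.0282) = -62.62 mV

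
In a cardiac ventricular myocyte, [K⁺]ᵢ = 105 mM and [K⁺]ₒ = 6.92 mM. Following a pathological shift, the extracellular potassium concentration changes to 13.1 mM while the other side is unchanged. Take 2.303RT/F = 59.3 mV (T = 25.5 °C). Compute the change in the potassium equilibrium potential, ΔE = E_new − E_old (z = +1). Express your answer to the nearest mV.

E_old = (59.3/1)·log₁₀(6.92/105) = -70.04 mV
E_new = (59.3/1)·log₁₀(13.1/105) = -53.60 mV
ΔE = -53.60 − (-70.04) = 16.44 mV

16 mV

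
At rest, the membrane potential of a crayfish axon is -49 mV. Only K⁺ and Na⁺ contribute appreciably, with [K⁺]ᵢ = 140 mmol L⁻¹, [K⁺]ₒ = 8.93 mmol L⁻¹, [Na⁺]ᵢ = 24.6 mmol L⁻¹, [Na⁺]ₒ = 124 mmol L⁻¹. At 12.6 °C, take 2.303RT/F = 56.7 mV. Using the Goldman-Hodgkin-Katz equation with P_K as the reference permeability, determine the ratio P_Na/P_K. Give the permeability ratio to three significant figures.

0.0846

Let α = P_Na/P_K. GHK: Vm = 56.7·log₁₀[(Kₒ + α·Naₒ)/(Kᵢ + α·Naᵢ)].
10^(Vm/56.7) = 10^(-49.0/56.7) = 0.13671
So 0.13671·(Kᵢ + α·Naᵢ) = Kₒ + α·Naₒ → α = (0.13671·140.0 − 8.93) / (124.0 − 0.13671·24.6)
α = (19.14 − 8.93) / (124.0 − 3.363) = 10.21/120.6 = 0.08463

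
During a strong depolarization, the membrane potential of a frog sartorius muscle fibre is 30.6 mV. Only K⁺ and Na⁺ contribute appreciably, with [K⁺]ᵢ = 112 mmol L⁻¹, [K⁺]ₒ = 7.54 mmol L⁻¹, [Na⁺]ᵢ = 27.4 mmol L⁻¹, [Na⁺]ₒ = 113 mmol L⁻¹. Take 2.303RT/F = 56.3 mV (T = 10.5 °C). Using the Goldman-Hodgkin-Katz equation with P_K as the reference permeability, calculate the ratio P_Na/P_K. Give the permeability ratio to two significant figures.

Let α = P_Na/P_K. GHK: Vm = 56.3·log₁₀[(Kₒ + α·Naₒ)/(Kᵢ + α·Naᵢ)].
10^(Vm/56.3) = 10^(30.6/56.3) = 3.4956
So 3.4956·(Kᵢ + α·Naᵢ) = Kₒ + α·Naₒ → α = (3.4956·112.0 − 7.54) / (113.0 − 3.4956·27.4)
α = (391.5 − 7.54) / (113.0 − 95.78) = 384/17.22 = 22.3

22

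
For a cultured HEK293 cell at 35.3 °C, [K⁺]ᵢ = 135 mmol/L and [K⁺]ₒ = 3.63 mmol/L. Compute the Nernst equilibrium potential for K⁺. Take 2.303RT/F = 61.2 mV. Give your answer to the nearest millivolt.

-96 mV

E = (61.2/z) · log₁₀([K⁺]_out/[K⁺]_in) with z = +1.
= (61.2/1) · log₁₀(3.63/135) = 61.20 · log₁₀(0.02689)
= 61.20 · (-1.5704) = -96.11 mV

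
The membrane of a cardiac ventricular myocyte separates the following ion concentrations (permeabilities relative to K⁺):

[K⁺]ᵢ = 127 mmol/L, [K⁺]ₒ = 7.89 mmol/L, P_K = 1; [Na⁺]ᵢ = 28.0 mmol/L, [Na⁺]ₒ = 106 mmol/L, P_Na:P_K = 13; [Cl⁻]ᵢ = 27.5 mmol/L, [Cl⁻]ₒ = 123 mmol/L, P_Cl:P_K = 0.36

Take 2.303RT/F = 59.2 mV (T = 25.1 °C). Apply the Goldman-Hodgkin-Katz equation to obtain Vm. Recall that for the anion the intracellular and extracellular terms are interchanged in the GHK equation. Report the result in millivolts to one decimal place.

Vm = 59.2 · log₁₀[(Σ P·[cation]ₒ + Σ P·[anion]ᵢ) / (Σ P·[cation]ᵢ + Σ P·[anion]ₒ)]
Numerator = 1×7.89 + 13×106 + 0.36×27.5 = 1396
Denominator = 1×127 + 13×28.0 + 0.36×123 = 535.3
Vm = 59.2 · log₁₀(2.6076) = 59.2 × (0.4162) = 24.64 mV

24.6 mV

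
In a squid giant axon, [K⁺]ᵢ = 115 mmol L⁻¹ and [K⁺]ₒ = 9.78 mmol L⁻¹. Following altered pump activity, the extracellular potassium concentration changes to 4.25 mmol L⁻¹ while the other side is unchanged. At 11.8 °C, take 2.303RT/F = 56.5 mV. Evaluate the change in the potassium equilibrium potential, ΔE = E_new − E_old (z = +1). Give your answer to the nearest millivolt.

E_old = (56.5/1)·log₁₀(9.78/115) = -60.48 mV
E_new = (56.5/1)·log₁₀(4.25/115) = -80.93 mV
ΔE = -80.93 − (-60.48) = -20.45 mV

-20 mV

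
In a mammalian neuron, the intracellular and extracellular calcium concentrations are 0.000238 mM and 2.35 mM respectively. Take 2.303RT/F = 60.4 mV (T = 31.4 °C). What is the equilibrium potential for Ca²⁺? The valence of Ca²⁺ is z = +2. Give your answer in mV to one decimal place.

E = (60.4/z) · log₁₀([Ca²⁺]_out/[Ca²⁺]_in) with z = +2.
= (60.4/2) · log₁₀(2.35/0.000238) = 30.20 · log₁₀(9874)
= 30.20 · (3.9945) = 120.63 mV

120.6 mV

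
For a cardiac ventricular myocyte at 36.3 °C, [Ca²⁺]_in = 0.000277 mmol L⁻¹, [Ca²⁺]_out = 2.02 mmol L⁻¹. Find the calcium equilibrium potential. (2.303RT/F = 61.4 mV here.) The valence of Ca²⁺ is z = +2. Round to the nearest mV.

E = (61.4/z) · log₁₀([Ca²⁺]_out/[Ca²⁺]_in) with z = +2.
= (61.4/2) · log₁₀(2.02/0.000277) = 30.70 · log₁₀(7292)
= 30.70 · (3.8629) = 118.59 mV

119 mV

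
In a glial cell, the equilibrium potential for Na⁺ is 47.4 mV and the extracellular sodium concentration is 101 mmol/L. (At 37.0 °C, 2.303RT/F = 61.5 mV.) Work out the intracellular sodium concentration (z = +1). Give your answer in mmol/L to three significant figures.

Nernst: E = (61.5/1) · log₁₀([out]/[in]), so log₁₀([out]/[in]) = 47.4 × 1 / 61.5 = 0.7707.
[out]/[in] = 10^(0.7707) = 5.898.
[in] = 101 / 5.898 = 17.12 mmol/L.

17.1 mmol/L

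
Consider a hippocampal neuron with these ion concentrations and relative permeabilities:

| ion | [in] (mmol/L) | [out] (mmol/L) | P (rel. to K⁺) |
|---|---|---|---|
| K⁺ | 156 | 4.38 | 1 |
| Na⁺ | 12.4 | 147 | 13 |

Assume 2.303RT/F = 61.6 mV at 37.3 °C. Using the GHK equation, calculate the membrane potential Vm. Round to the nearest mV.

48 mV

Vm = 61.6 · log₁₀[(Σ P·[cation]ₒ + Σ P·[anion]ᵢ) / (Σ P·[cation]ᵢ + Σ P·[anion]ₒ)]
Numerator = 1×4.38 + 13×147 = 1915
Denominator = 1×156 + 13×12.4 = 317.2
Vm = 61.6 · log₁₀(6.0384) = 61.6 × (0.7809) = 48.10 mV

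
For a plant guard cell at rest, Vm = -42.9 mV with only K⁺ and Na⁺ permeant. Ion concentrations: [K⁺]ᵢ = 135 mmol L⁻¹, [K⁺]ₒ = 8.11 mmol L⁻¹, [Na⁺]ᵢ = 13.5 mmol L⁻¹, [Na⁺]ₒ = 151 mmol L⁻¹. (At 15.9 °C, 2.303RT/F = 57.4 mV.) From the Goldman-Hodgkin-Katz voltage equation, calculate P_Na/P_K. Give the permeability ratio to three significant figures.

0.108

Let α = P_Na/P_K. GHK: Vm = 57.4·log₁₀[(Kₒ + α·Naₒ)/(Kᵢ + α·Naᵢ)].
10^(Vm/57.4) = 10^(-42.9/57.4) = 0.1789
So 0.1789·(Kᵢ + α·Naᵢ) = Kₒ + α·Naₒ → α = (0.1789·135.0 − 8.11) / (151.0 − 0.1789·13.5)
α = (24.15 − 8.11) / (151.0 − 2.415) = 16.04/148.6 = 0.108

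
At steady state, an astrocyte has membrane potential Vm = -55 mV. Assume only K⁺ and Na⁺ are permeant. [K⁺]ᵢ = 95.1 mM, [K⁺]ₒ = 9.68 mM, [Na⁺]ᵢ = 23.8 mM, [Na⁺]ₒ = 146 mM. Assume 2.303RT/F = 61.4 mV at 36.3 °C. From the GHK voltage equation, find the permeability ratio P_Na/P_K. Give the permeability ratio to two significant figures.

0.017

Let α = P_Na/P_K. GHK: Vm = 61.4·log₁₀[(Kₒ + α·Naₒ)/(Kᵢ + α·Naᵢ)].
10^(Vm/61.4) = 10^(-55.0/61.4) = 0.12713
So 0.12713·(Kᵢ + α·Naᵢ) = Kₒ + α·Naₒ → α = (0.12713·95.1 − 9.68) / (146.0 − 0.12713·23.8)
α = (12.09 − 9.68) / (146.0 − 3.026) = 2.41/143 = 0.01685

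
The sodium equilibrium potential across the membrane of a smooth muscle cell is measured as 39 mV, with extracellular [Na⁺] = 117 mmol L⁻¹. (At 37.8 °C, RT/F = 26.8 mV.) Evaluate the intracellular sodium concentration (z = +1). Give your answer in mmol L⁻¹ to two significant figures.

27 mmol L⁻¹

Nernst: E = (26.8/1) · ln([out]/[in]), so ln([out]/[in]) = 39.0 × 1 / 26.8 = 1.4552.
[out]/[in] = e^(1.4552) = 4.285.
[in] = 117 / 4.285 = 27.3 mmol L⁻¹.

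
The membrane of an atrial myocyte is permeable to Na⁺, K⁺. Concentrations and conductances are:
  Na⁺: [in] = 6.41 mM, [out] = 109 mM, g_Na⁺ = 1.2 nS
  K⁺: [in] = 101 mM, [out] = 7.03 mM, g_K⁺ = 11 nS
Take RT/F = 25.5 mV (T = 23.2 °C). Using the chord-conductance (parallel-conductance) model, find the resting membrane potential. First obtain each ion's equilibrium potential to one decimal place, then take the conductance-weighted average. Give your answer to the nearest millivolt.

-54 mV

E_Na⁺ = (25.5/1)·ln(109/6.41) = 72.3 mV
E_K⁺ = (25.5/1)·ln(7.03/101) = -68.0 mV
Vm = (Σ gᵢEᵢ)/(Σ gᵢ) = (1.2·72.3 + 11·-68.0) / (1.2 + 11)
= -661.24 / 12.2 = -54.20 mV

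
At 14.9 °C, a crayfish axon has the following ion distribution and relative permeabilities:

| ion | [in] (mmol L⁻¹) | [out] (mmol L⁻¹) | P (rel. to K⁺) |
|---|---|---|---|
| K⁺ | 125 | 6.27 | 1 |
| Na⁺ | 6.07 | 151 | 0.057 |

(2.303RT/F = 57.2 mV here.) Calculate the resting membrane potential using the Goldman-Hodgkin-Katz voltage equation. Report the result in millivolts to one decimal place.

Vm = 57.2 · log₁₀[(Σ P·[cation]ₒ + Σ P·[anion]ᵢ) / (Σ P·[cation]ᵢ + Σ P·[anion]ₒ)]
Numerator = 1×6.27 + 0.057×151 = 14.88
Denominator = 1×125 + 0.057×6.07 = 125.3
Vm = 57.2 · log₁₀(0.11869) = 57.2 × (-0.9256) = -52.94 mV

-52.9 mV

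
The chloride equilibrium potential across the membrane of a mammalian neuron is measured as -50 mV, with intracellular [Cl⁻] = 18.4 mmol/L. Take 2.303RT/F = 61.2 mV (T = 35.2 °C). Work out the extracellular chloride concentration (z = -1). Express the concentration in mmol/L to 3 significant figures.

Nernst: E = (61.2/-1) · log₁₀([out]/[in]), so log₁₀([out]/[in]) = -50.0 × -1 / 61.2 = 0.8170.
[out]/[in] = 10^(0.8170) = 6.561.
[out] = 6.561 × 18.4 = 120.7 mmol/L.

121 mmol/L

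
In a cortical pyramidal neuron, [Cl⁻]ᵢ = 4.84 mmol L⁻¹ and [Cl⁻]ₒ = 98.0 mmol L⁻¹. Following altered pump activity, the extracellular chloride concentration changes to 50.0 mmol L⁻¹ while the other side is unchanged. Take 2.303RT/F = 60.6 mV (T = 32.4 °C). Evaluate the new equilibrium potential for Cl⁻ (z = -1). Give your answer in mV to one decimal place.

After the shift: [Cl⁻]_out = 50.0, [Cl⁻]_in = 4.84 mmol L⁻¹.
E_new = (60.6/-1)·log₁₀(50.0/4.84) = -60.60 · (1.0141) = -61.46 mV

-61.5 mV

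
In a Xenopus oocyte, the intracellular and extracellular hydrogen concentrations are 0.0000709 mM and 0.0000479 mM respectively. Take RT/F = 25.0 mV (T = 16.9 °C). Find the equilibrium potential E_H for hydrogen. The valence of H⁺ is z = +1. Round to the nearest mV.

E = (25.0/z) · ln([H⁺]_out/[H⁺]_in) with z = +1.
= (25.0/1) · ln(0.0000479/0.0000709) = 25.00 · ln(0.6756)
= 25.00 · (-0.3922) = -9.80 mV

-10 mV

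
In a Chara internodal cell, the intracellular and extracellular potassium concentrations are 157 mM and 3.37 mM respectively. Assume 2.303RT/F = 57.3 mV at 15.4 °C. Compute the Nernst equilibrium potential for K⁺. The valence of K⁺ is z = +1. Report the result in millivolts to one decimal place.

-95.6 mV

E = (57.3/z) · log₁₀([K⁺]_out/[K⁺]_in) with z = +1.
= (57.3/1) · log₁₀(3.37/157) = 57.30 · log₁₀(0.02146)
= 57.30 · (-1.6683) = -95.59 mV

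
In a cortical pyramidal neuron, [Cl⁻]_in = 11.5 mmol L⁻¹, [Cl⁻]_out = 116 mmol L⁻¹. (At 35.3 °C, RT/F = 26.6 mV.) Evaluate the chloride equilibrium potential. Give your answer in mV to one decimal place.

E = (26.6/z) · ln([Cl⁻]_out/[Cl⁻]_in) with z = -1.
For an anion, dividing by z = -1 reverses the sign.
= (26.6/-1) · ln(116/11.5) = -26.60 · ln(10.09)
= -26.60 · (2.3112) = -61.48 mV

-61.5 mV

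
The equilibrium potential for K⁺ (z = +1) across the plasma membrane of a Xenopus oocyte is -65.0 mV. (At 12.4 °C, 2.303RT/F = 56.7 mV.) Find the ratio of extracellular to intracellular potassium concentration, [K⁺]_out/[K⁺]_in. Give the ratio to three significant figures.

log₁₀([out]/[in]) = E·z/(56.7) = -65.0 × 1 / 56.7 = -1.1464
[out]/[in] = 10^(-1.1464) = 0.07139

0.0714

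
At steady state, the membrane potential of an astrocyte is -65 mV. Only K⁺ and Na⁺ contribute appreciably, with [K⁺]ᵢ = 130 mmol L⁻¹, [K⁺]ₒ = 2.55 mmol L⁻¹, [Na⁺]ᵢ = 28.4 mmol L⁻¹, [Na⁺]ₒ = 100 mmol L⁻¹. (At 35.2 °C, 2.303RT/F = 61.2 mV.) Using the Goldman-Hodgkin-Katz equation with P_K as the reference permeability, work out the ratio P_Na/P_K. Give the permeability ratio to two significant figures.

0.089

Let α = P_Na/P_K. GHK: Vm = 61.2·log₁₀[(Kₒ + α·Naₒ)/(Kᵢ + α·Naᵢ)].
10^(Vm/61.2) = 10^(-65.0/61.2) = 0.086678
So 0.086678·(Kᵢ + α·Naᵢ) = Kₒ + α·Naₒ → α = (0.086678·130.0 − 2.55) / (100.0 − 0.086678·28.4)
α = (11.27 − 2.55) / (100.0 − 2.462) = 8.718/97.54 = 0.08938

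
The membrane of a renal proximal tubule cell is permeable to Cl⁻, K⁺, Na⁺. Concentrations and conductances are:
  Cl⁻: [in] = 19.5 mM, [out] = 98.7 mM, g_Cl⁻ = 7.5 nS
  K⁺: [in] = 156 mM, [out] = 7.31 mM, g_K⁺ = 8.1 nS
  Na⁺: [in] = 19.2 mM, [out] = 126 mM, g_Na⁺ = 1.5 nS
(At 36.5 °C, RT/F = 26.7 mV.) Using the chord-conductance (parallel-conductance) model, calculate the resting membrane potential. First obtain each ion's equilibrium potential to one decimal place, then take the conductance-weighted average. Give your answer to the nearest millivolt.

-53 mV

E_Cl⁻ = (26.7/-1)·ln(98.7/19.5) = -43.3 mV
E_K⁺ = (26.7/1)·ln(7.31/156) = -81.7 mV
E_Na⁺ = (26.7/1)·ln(126/19.2) = 50.2 mV
Vm = (Σ gᵢEᵢ)/(Σ gᵢ) = (7.5·-43.3 + 8.1·-81.7 + 1.5·50.2) / (7.5 + 8.1 + 1.5)
= -911.22 / 17.1 = -53.29 mV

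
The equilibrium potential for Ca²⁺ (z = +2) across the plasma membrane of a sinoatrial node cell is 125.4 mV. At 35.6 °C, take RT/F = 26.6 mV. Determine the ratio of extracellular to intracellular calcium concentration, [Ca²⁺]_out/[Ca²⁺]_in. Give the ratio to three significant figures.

ln([out]/[in]) = E·z/(26.6) = 125.4 × 2 / 26.6 = 9.4286
[out]/[in] = e^(9.4286) = 1.244e+04

12400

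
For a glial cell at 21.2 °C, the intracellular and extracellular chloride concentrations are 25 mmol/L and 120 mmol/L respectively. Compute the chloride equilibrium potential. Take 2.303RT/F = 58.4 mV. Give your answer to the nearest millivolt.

-40 mV

E = (58.4/z) · log₁₀([Cl⁻]_out/[Cl⁻]_in) with z = -1.
For an anion, dividing by z = -1 reverses the sign.
= (58.4/-1) · log₁₀(120/25) = -58.40 · log₁₀(4.8)
= -58.40 · (0.6812) = -39.78 mV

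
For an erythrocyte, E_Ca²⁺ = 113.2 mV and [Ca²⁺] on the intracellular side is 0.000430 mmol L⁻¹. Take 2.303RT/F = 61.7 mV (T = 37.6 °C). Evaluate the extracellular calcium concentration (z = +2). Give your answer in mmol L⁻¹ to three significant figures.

Nernst: E = (61.7/2) · log₁₀([out]/[in]), so log₁₀([out]/[in]) = 113.2 × 2 / 61.7 = 3.6694.
[out]/[in] = 10^(3.6694) = 4671.
[out] = 4671 × 0.000430 = 2.008 mmol L⁻¹.

2.01 mmol L⁻¹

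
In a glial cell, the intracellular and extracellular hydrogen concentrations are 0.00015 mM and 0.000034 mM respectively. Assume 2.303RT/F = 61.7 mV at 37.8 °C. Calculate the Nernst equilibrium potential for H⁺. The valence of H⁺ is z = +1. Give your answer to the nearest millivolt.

E = (61.7/z) · log₁₀([H⁺]_out/[H⁺]_in) with z = +1.
= (61.7/1) · log₁₀(0.000034/0.00015) = 61.70 · log₁₀(0.2267)
= 61.70 · (-0.6446) = -39.77 mV

-40 mV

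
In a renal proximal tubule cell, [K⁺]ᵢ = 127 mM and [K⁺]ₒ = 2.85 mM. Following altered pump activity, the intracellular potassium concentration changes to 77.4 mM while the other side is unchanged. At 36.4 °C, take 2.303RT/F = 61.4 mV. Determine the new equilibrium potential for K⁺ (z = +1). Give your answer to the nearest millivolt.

After the shift: [K⁺]_out = 2.85, [K⁺]_in = 77.4 mM.
E_new = (61.4/1)·log₁₀(2.85/77.4) = 61.40 · (-1.4339) = -88.04 mV

-88 mV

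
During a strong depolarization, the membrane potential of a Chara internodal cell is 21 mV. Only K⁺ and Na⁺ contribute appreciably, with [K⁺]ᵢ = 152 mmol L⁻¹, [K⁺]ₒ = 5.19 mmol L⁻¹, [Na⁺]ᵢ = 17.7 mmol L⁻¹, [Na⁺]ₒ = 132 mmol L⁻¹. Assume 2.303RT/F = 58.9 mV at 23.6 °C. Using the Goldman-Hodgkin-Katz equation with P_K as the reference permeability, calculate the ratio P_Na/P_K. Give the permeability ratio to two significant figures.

3.7

Let α = P_Na/P_K. GHK: Vm = 58.9·log₁₀[(Kₒ + α·Naₒ)/(Kᵢ + α·Naᵢ)].
10^(Vm/58.9) = 10^(21.0/58.9) = 2.2727
So 2.2727·(Kᵢ + α·Naᵢ) = Kₒ + α·Naₒ → α = (2.2727·152.0 − 5.19) / (132.0 − 2.2727·17.7)
α = (345.4 − 5.19) / (132.0 − 40.23) = 340.3/91.77 = 3.708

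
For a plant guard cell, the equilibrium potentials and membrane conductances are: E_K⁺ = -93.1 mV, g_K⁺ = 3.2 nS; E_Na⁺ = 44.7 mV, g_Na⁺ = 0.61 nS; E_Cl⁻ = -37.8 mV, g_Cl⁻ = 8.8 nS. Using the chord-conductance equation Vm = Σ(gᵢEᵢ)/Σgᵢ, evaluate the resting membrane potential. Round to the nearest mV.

-48 mV

Σ gᵢEᵢ = 3.2·(-93.1) + 0.61·(44.7) + 8.8·(-37.8) = -603.29
Σ gᵢ = 3.2 + 0.61 + 8.8 = 12.61
Vm = -603.29 / 12.61 = -47.84 mV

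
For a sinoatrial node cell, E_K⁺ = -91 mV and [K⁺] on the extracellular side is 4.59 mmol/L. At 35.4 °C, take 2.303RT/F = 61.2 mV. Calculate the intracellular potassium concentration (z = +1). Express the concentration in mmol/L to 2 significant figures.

Nernst: E = (61.2/1) · log₁₀([out]/[in]), so log₁₀([out]/[in]) = -91.0 × 1 / 61.2 = -1.4869.
[out]/[in] = 10^(-1.4869) = 0.03259.
[in] = 4.59 / 0.03259 = 140.8 mmol/L.

140 mmol/L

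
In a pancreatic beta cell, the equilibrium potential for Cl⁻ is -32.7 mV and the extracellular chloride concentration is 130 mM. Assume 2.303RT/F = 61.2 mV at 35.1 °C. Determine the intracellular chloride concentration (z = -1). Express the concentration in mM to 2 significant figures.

Nernst: E = (61.2/-1) · log₁₀([out]/[in]), so log₁₀([out]/[in]) = -32.7 × -1 / 61.2 = 0.5343.
[out]/[in] = 10^(0.5343) = 3.422.
[in] = 130 / 3.422 = 37.99 mM.

38 mM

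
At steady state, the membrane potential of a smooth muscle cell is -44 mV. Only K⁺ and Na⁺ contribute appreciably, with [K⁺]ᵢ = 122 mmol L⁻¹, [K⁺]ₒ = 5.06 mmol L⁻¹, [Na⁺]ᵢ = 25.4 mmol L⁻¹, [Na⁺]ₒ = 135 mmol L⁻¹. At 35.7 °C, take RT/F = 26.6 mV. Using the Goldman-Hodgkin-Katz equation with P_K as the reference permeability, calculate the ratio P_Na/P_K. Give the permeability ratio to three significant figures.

0.140

Let α = P_Na/P_K. GHK: Vm = 26.6·ln[(Kₒ + α·Naₒ)/(Kᵢ + α·Naᵢ)].
e^(Vm/26.6) = e^(-44.0/26.6) = 0.19126
So 0.19126·(Kᵢ + α·Naᵢ) = Kₒ + α·Naₒ → α = (0.19126·122.0 − 5.06) / (135.0 − 0.19126·25.4)
α = (23.33 − 5.06) / (135.0 − 4.858) = 18.27/130.1 = 0.1404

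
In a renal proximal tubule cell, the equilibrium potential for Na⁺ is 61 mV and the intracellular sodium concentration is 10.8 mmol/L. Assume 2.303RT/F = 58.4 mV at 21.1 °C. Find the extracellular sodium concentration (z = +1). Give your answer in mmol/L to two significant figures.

120 mmol/L

Nernst: E = (58.4/1) · log₁₀([out]/[in]), so log₁₀([out]/[in]) = 61.0 × 1 / 58.4 = 1.0445.
[out]/[in] = 10^(1.0445) = 11.08.
[out] = 11.08 × 10.8 = 119.7 mmol/L.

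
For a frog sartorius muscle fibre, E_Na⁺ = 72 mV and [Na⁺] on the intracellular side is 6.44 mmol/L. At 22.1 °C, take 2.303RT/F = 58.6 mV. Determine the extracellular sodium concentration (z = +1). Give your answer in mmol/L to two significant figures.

110 mmol/L

Nernst: E = (58.6/1) · log₁₀([out]/[in]), so log₁₀([out]/[in]) = 72.0 × 1 / 58.6 = 1.2287.
[out]/[in] = 10^(1.2287) = 16.93.
[out] = 16.93 × 6.44 = 109 mmol/L.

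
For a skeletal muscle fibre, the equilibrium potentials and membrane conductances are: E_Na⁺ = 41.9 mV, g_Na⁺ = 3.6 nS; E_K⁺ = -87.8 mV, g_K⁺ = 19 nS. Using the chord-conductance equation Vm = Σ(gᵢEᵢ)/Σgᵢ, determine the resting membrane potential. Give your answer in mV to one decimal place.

Σ gᵢEᵢ = 3.6·(41.9) + 19·(-87.8) = -1517.36
Σ gᵢ = 3.6 + 19 = 22.6
Vm = -1517.36 / 22.6 = -67.14 mV

-67.1 mV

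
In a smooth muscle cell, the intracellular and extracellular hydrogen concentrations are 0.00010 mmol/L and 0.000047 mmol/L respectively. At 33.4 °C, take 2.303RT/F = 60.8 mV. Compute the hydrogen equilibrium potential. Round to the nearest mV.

-20 mV

E = (60.8/z) · log₁₀([H⁺]_out/[H⁺]_in) with z = +1.
= (60.8/1) · log₁₀(0.000047/0.00010) = 60.80 · log₁₀(0.47)
= 60.80 · (-0.3279) = -19.94 mV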